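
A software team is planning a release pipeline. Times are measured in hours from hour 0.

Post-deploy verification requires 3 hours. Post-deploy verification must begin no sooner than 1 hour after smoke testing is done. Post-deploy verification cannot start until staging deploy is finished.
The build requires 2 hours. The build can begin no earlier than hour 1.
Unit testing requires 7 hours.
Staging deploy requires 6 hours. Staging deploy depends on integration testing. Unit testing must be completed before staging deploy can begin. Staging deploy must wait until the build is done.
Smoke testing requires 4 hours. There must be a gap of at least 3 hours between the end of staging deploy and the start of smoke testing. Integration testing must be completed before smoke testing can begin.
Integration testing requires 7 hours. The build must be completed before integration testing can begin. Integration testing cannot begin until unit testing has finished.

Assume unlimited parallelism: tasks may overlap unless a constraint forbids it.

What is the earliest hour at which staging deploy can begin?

14

Nothing blocks unit testing, so it runs from hour 0 to hour 7.
After its own release at hour 1, the build can start at hour 1 and finishes at hour 3.
For integration testing: the build (finishes hour 3); unit testing (finishes hour 7). Taking the maximum gives a start of hour 7, and it finishes at 7 + 7 = hour 14.
Staging deploy waits on integration testing (finishes hour 14); unit testing (finishes hour 7); the build (finishes hour 3). The latest of these is hour 14, which is the earliest staging deploy can start.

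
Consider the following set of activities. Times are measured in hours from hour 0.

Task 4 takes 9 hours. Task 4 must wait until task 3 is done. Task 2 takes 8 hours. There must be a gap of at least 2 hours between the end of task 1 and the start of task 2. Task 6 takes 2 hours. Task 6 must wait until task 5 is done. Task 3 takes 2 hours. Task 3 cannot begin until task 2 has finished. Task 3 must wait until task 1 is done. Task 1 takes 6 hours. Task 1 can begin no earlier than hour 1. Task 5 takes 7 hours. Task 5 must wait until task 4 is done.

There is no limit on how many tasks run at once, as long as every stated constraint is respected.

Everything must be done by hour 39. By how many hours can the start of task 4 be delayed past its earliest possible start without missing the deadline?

2

Task 1 cannot begin until its own release at hour 1. It runs from hour 1 to 1 + 6 = hour 7.
Task 2 waits on task 1 (finishes hour 7, plus 2-hour gap → hour 9), so it starts at hour 9 and finishes at 9 + 8 = hour 17.
Task 3 needs all of task 2 (finishes hour 17); task 1 (finishes hour 7). That puts its earliest start at hour 17; it finishes at 17 + 2 = hour 19.
Task 4 waits on task 3 (finishes hour 19), so it starts at hour 19 and finishes at 19 + 9 = hour 28.

Working backward from the deadline:
To finish by hour 39, task 6 (duration 2) must start no later than hour 37.
Task 5 must finish before task 6 (must start by hour 37). With a 7-hour duration, task 5 must start by 37 − 7 = hour 30.
Task 4 has to be done before task 5 (must start by hour 30). That means finishing by hour 30, i.e. starting by 30 − 9 = hour 21.
So task 4 can start as early as hour 19 and as late as hour 21, giving 21 − 19 = 2 hours of slack.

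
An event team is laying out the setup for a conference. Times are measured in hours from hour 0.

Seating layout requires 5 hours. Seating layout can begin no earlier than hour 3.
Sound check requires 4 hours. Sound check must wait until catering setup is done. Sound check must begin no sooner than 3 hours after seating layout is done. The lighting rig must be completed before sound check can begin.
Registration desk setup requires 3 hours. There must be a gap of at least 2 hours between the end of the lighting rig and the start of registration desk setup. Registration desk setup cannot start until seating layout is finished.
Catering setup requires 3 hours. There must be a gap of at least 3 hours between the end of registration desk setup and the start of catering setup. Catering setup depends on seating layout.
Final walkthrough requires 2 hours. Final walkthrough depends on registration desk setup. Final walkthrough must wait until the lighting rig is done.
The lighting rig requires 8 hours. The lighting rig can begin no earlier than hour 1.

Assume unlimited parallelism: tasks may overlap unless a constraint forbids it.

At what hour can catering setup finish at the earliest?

20

After its own release at hour 3, seating layout can start at hour 3 and finishes at hour 8.
The lighting rig waits on its own release at hour 1, so it starts at hour 1 and finishes at 1 + 8 = hour 9.
For registration desk setup: the lighting rig (finishes hour 9, plus 2-hour gap → hour 11); seating layout (finishes hour 8). Taking the maximum gives a start of hour 11, and it finishes at 11 + 3 = hour 14.
For catering setup: registration desk setup (finishes hour 14, plus 3-hour gap → hour 17); seating layout (finishes hour 8). Taking the maximum gives a start of hour 17, and it finishes at 17 + 3 = hour 20.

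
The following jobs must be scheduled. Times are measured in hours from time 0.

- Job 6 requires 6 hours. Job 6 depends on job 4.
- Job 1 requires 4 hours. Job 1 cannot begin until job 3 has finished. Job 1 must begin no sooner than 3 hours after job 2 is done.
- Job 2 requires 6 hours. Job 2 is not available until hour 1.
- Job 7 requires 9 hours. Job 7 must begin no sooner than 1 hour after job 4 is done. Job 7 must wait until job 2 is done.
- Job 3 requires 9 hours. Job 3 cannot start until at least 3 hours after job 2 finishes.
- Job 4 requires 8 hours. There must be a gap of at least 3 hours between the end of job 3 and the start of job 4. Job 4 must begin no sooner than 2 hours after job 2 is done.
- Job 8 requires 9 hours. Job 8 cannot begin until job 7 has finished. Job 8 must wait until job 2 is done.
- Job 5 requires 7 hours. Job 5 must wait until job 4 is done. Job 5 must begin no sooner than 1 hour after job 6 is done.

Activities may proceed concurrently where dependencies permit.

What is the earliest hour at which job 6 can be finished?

36

After its own release at hour 1, job 2 can start at hour 1 and finishes at hour 7.
After job 2 (finishes hour 7, plus 3-hour gap → hour 10), job 3 can start at hour 10 and finishes at hour 19.
Job 4 has to wait for job 3 (finishes hour 19, plus 3-hour gap → hour 22); job 2 (finishes hour 7, plus 2-hour gap → hour 9). The latest of these is hour 22, so job 4 runs hour 22 to 22 + 8 = hour 30.
After job 4 (finishes hour 30), job 6 can start at hour 30 and finishes at hour 36.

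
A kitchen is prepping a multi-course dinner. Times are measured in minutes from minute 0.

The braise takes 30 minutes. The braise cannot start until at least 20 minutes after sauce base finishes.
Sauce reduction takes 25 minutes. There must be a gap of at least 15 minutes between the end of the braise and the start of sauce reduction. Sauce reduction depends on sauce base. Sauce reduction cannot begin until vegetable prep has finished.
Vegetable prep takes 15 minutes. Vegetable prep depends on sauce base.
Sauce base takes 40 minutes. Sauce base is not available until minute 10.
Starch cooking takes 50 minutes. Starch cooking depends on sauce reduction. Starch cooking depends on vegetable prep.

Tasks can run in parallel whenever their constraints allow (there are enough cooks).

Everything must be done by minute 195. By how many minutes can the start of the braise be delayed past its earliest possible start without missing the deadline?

Sauce base waits on its own release at minute 10, so it starts at minute 10 and finishes at 10 + 40 = minute 50.
The braise cannot begin until sauce base (finishes minute 50, plus 20-minute gap → minute 70). It runs from minute 70 to 70 + 30 = minute 100.

Working backward from the deadline:
To finish by minute 195, starch cooking (duration 50) must start no later than minute 145.
Sauce reduction feeds into starch cooking (must start by minute 145); so sauce reduction must finish by minute 145 and therefore start by minute 120.
The braise must finish before sauce reduction (must start by minute 120, minus 15-minute gap → minute 105). With a 30-minute duration, the braise must start by 105 − 30 = minute 75.
So the braise can start as early as minute 70 and as late as minute 75, giving 75 − 70 = 5 minutes of slack.

5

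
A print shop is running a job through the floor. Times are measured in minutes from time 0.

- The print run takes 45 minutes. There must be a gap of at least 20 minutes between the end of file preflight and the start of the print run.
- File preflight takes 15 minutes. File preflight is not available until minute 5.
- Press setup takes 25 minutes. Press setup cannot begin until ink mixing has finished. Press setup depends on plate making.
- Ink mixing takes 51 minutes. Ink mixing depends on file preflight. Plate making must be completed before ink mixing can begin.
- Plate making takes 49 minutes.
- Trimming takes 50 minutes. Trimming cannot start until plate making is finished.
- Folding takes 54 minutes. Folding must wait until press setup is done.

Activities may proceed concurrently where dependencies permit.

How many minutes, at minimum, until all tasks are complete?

179

Plate making has no prerequisites, so it starts at minute 0 and finishes at minute 49.
After plate making (finishes minute 49), trimming can start at minute 49 and finishes at minute 99.
After its own release at minute 5, file preflight can start at minute 5 and finishes at minute 20.
After file preflight (finishes minute 20, plus 20-minute gap → minute 40), the print run can start at minute 40 and finishes at minute 85.
Ink mixing cannot start until file preflight (finishes minute 20); plate making (finishes minute 49). The controlling bound is minute 49, so ink mixing finishes at 49 + 51 = minute 100.
Press setup cannot start until ink mixing (finishes minute 100); plate making (finishes minute 49). The controlling bound is minute 100, so press setup finishes at 100 + 25 = minute 125.
Folding waits on press setup (finishes minute 125), so it starts at minute 125 and finishes at 125 + 54 = minute 179.
All tasks are finished once the last one completes. Finish times: File preflight at 20, Plate making at 49, Ink mixing at 100, Press setup at 125, The print run at 85, Trimming at 99, Folding at 179. The latest is minute 179.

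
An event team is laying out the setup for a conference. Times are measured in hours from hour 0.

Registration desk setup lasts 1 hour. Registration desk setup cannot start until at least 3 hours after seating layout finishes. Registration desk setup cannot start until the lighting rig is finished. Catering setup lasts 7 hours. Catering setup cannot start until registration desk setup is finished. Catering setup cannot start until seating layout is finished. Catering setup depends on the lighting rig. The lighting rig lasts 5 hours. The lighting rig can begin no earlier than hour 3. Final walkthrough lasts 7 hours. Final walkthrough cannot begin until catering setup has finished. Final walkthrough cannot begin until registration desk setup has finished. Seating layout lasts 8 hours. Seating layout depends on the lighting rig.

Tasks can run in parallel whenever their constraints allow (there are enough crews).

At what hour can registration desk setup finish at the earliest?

The lighting rig cannot begin until its own release at hour 3. It runs from hour 3 to 3 + 5 = hour 8.
After the lighting rig (finishes hour 8), seating layout can start at hour 8 and finishes at hour 16.
Registration desk setup needs all of seating layout (finishes hour 16, plus 3-hour gap → hour 19); the lighting rig (finishes hour 8). That puts its earliest start at hour 19; it finishes at 19 + 1 = hour 20.

20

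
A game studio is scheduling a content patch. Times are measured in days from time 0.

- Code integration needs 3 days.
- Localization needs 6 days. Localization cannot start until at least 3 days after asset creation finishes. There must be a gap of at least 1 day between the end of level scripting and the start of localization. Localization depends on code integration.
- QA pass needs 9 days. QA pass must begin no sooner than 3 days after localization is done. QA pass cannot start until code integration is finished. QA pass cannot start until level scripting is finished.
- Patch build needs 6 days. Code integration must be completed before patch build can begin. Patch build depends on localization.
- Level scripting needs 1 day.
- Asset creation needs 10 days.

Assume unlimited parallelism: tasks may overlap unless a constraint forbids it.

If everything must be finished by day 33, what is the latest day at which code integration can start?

12

Nothing follows QA pass; the deadline of day 33 is its only limit. It must start by 33 − 9 = day 24.
Nothing follows patch build; the deadline of day 33 is its only limit. It must start by 33 − 6 = day 27.
Localization has several dependents: QA pass (must start by day 24, minus 3-day gap → day 21); patch build (must start by day 27). The earliest of those limits is day 21, so localization must start by 21 − 6 = day 15.
Code integration feeds localization (must start by day 15); QA pass (must start by day 24); patch build (must start by day 27). Taking the minimum, code integration must finish by day 15 and start by 15 − 3 = day 12.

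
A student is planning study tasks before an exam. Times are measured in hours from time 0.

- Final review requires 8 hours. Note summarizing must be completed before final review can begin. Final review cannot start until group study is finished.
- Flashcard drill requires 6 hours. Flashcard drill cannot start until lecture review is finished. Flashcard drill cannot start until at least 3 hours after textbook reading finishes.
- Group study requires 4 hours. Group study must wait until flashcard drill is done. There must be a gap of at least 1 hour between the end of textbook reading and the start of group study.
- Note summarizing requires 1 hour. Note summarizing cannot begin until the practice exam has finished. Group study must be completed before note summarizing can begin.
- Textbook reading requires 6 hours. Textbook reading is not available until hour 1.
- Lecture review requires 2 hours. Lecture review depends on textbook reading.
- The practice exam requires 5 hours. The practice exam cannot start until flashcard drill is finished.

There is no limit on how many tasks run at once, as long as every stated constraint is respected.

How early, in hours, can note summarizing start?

Textbook reading cannot begin until its own release at hour 1. It runs from hour 1 to 1 + 6 = hour 7.
Lecture review waits on textbook reading (finishes hour 7), so it starts at hour 7 and finishes at 7 + 2 = hour 9.
Flashcard drill has to wait for lecture review (finishes hour 9); textbook reading (finishes hour 7, plus 3-hour gap → hour 10). The latest of these is hour 10, so flashcard drill runs hour 10 to 10 + 6 = hour 16.
For group study: flashcard drill (finishes hour 16); textbook reading (finishes hour 7, plus 1-hour gap → hour 8). Taking the maximum gives a start of hour 16, and it finishes at 16 + 4 = hour 20.
After flashcard drill (finishes hour 16), the practice exam can start at hour 16 and finishes at hour 21.
Note summarizing waits on the practice exam (finishes hour 21); group study (finishes hour 20). The latest of these is hour 21, which is the earliest note summarizing can start.

21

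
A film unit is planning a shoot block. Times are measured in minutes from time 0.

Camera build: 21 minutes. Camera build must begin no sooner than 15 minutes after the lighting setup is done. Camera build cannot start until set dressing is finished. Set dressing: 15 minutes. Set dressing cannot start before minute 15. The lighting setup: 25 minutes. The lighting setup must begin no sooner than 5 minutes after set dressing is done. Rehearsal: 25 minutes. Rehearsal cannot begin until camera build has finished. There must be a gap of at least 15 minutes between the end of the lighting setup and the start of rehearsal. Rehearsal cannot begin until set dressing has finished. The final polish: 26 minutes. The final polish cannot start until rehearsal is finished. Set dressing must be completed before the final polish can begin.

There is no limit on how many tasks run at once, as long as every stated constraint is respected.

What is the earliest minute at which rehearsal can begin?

96

After its own release at minute 15, set dressing can start at minute 15 and finishes at minute 30.
The lighting setup waits on set dressing (finishes minute 30, plus 5-minute gap → minute 35), so it starts at minute 35 and finishes at 35 + 25 = minute 60.
For camera build: the lighting setup (finishes minute 60, plus 15-minute gap → minute 75); set dressing (finishes minute 30). Taking the maximum gives a start of minute 75, and it finishes at 75 + 21 = minute 96.
Rehearsal waits on camera build (finishes minute 96); the lighting setup (finishes minute 60, plus 15-minute gap → minute 75); set dressing (finishes minute 30). The latest of these is minute 96, which is the earliest rehearsal can start.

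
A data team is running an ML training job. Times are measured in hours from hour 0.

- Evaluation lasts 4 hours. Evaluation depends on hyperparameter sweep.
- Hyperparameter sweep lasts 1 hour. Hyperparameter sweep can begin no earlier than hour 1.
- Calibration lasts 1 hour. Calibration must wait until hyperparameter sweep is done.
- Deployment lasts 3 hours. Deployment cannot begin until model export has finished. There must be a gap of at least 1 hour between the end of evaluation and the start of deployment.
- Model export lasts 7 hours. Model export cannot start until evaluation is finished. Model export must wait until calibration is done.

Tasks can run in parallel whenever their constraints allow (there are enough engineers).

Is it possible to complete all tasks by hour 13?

After its own release at hour 1, hyperparameter sweep can start at hour 1 and finishes at hour 2.
After hyperparameter sweep (finishes hour 2), calibration can start at hour 2 and finishes at hour 3.
Evaluation waits on hyperparameter sweep (finishes hour 2), so it starts at hour 2 and finishes at 2 + 4 = hour 6.
Model export needs all of evaluation (finishes hour 6); calibration (finishes hour 3). That puts its earliest start at hour 6; it finishes at 6 + 7 = hour 13.
Deployment has to wait for model export (finishes hour 13); evaluation (finishes hour 6, plus 1-hour gap → hour 7). The latest of these is hour 13, so deployment runs hour 13 to 13 + 3 = hour 16.
The earliest everything can be done is hour 16, which is after the deadline of 13, so it is not possible.

No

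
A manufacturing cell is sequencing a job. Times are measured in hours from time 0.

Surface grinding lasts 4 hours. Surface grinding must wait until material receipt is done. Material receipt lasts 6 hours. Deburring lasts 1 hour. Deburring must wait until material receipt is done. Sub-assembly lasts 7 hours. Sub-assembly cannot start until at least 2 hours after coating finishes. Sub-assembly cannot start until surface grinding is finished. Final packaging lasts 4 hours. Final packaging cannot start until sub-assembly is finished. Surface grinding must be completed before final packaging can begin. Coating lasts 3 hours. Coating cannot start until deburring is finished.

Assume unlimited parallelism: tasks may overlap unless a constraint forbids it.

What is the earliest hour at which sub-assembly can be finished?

19

Material receipt can start immediately at hour 0; it finishes at hour 6.
Surface grinding waits on material receipt (finishes hour 6), so it starts at hour 6 and finishes at 6 + 4 = hour 10.
After material receipt (finishes hour 6), deburring can start at hour 6 and finishes at hour 7.
Coating cannot begin until deburring (finishes hour 7). It runs from hour 7 to 7 + 3 = hour 10.
For sub-assembly: coating (finishes hour 10, plus 2-hour gap → hour 12); surface grinding (finishes hour 10). Taking the maximum gives a start of hour 12, and it finishes at 12 + 7 = hour 19.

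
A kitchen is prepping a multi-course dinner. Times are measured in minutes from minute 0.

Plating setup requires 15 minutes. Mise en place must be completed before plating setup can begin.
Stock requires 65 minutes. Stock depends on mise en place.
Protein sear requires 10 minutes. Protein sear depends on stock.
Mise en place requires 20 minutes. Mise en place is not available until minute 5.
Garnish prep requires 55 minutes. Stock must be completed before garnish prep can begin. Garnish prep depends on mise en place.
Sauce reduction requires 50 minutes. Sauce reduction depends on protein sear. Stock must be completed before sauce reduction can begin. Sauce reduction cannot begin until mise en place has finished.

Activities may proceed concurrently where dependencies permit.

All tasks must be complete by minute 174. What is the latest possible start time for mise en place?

Sauce reduction has no dependents, so it just needs to finish by minute 174. Starting by 174 − 50 = minute 124 achieves that.
Since sauce reduction (must start by minute 124) depends on it, protein sear must finish by minute 124. Backing off its 10-minute duration gives a latest start of minute 114.
Nothing follows garnish prep; the deadline of minute 174 is its only limit. It must start by 174 − 55 = minute 119.
Stock must finish in time for protein sear (must start by minute 114); sauce reduction (must start by minute 124); garnish prep (must start by minute 119). The tightest is minute 114, so stock must start by 114 − 65 = minute 49.
Plating setup must finish by minute 174; it takes 15 minutes, so it must start by 174 − 15 = minute 159.
Mise en place feeds stock (must start by minute 49); sauce reduction (must start by minute 124); plating setup (must start by minute 159); garnish prep (must start by minute 119). Taking the minimum, mise en place must finish by minute 49 and start by 49 − 20 = minute 29.

29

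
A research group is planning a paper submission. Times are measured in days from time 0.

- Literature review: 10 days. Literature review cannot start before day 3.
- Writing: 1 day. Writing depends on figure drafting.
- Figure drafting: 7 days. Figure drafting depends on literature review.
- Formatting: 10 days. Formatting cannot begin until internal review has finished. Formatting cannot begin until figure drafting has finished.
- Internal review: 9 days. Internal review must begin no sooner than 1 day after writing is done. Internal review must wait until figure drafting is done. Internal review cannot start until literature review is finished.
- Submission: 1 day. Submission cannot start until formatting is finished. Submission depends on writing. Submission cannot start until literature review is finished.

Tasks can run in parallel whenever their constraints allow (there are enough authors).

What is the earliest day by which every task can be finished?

After its own release at day 3, literature review can start at day 3 and finishes at day 13.
Figure drafting cannot begin until literature review (finishes day 13). It runs from day 13 to 13 + 7 = day 20.
After figure drafting (finishes day 20), writing can start at day 20 and finishes at day 21.
Internal review cannot start until writing (finishes day 21, plus 1-day gap → day 22); figure drafting (finishes day 20); literature review (finishes day 13). The controlling bound is day 22, so internal review finishes at 22 + 9 = day 31.
Formatting has to wait for internal review (finishes day 31); figure drafting (finishes day 20). The latest of these is day 31, so formatting runs day 31 to 31 + 10 = day 41.
Submission cannot start until formatting (finishes day 41); writing (finishes day 21); literature review (finishes day 13). The controlling bound is day 41, so submission finishes at 41 + 1 = day 42.
All tasks are finished once the last one completes. Finish times: Literature review at 13, Figure drafting at 20, Writing at 21, Internal review at 31, Formatting at 41, Submission at 42. The latest is day 42.

42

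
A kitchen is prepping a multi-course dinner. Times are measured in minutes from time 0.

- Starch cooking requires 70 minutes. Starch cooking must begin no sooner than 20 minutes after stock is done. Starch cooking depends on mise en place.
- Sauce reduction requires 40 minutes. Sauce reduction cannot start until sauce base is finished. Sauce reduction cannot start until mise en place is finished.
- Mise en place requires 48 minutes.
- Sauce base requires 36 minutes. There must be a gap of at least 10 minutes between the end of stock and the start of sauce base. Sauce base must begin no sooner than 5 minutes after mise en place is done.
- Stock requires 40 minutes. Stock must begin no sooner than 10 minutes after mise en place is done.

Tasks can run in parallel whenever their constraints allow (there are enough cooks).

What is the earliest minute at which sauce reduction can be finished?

184

Mise en place has no prerequisites, so it starts at minute 0 and finishes at minute 48.
Stock waits on mise en place (finishes minute 48, plus 10-minute gap → minute 58), so it starts at minute 58 and finishes at 58 + 40 = minute 98.
Sauce base has to wait for stock (finishes minute 98, plus 10-minute gap → minute 108); mise en place (finishes minute 48, plus 5-minute gap → minute 53). The latest of these is minute 108, so sauce base runs minute 108 to 108 + 36 = minute 144.
Sauce reduction cannot start until sauce base (finishes minute 144); mise en place (finishes minute 48). The controlling bound is minute 144, so sauce reduction finishes at 144 + 40 = minute 184.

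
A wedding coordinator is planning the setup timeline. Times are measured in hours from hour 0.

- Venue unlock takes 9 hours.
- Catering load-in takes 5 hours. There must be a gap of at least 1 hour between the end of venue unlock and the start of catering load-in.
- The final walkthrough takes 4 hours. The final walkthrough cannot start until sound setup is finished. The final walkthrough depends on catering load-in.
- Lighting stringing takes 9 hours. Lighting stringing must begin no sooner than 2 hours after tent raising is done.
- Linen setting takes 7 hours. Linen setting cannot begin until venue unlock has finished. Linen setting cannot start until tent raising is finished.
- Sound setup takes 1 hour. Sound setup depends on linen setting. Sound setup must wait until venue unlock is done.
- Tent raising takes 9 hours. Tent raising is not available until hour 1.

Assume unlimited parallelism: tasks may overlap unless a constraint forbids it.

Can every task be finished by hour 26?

Yes

After its own release at hour 1, tent raising can start at hour 1 and finishes at hour 10.
Lighting stringing cannot begin until tent raising (finishes hour 10, plus 2-hour gap → hour 12). It runs from hour 12 to 12 + 9 = hour 21.
Venue unlock can start immediately at hour 0; it finishes at hour 9.
Catering load-in cannot begin until venue unlock (finishes hour 9, plus 1-hour gap → hour 10). It runs from hour 10 to 10 + 5 = hour 15.
Linen setting cannot start until venue unlock (finishes hour 9); tent raising (finishes hour 10). The controlling bound is hour 10, so linen setting finishes at 10 + 7 = hour 17.
Sound setup has to wait for linen setting (finishes hour 17); venue unlock (finishes hour 9). The latest of these is hour 17, so sound setup runs hour 17 to 17 + 1 = hour 18.
For the final walkthrough: sound setup (finishes hour 18); catering load-in (finishes hour 15). Taking the maximum gives a start of hour 18, and it finishes at 18 + 4 = hour 22.
Every task is finished by hour 22, which is no later than the deadline of 26, so the schedule is feasible.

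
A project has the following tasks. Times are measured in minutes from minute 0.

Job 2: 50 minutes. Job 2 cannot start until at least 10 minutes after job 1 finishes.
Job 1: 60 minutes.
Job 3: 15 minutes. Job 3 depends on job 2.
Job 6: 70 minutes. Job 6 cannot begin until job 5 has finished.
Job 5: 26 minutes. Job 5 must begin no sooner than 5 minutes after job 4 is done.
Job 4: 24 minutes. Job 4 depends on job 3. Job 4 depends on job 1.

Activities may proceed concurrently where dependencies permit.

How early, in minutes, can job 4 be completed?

159

Job 1 has no prerequisites, so it starts at minute 0 and finishes at minute 60.
Job 2 cannot begin until job 1 (finishes minute 60, plus 10-minute gap → minute 70). It runs from minute 70 to 70 + 50 = minute 120.
Job 3 waits on job 2 (finishes minute 120), so it starts at minute 120 and finishes at 120 + 15 = minute 135.
Job 4 cannot start until job 3 (finishes minute 135); job 1 (finishes minute 60). The controlling bound is minute 135, so job 4 finishes at 135 + 24 = minute 159.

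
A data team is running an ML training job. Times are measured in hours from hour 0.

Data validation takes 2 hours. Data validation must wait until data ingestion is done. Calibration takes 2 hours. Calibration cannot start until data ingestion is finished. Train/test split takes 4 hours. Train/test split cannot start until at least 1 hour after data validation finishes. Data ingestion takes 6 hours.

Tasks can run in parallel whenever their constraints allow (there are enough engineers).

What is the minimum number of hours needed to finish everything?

13

Data ingestion has no prerequisites, so it starts at hour 0 and finishes at hour 6.
After data ingestion (finishes hour 6), calibration can start at hour 6 and finishes at hour 8.
After data ingestion (finishes hour 6), data validation can start at hour 6 and finishes at hour 8.
Train/test split cannot begin until data validation (finishes hour 8, plus 1-hour gap → hour 9). It runs from hour 9 to 9 + 4 = hour 13.
All tasks are finished once the last one completes. Finish times: Data ingestion at 6, Data validation at 8, Train/test split at 13, Calibration at 8. The latest is hour 13.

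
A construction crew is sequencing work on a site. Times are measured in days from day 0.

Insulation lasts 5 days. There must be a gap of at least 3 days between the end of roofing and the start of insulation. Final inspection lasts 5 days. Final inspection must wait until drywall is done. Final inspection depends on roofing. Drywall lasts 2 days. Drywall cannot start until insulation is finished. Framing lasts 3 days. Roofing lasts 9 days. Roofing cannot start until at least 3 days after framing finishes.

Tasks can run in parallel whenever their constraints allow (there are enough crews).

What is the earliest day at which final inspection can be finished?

30

Nothing blocks framing, so it runs from day 0 to day 3.
Roofing cannot begin until framing (finishes day 3, plus 3-day gap → day 6). It runs from day 6 to 6 + 9 = day 15.
Insulation waits on roofing (finishes day 15, plus 3-day gap → day 18), so it starts at day 18 and finishes at 18 + 5 = day 23.
After insulation (finishes day 23), drywall can start at day 23 and finishes at day 25.
For final inspection: drywall (finishes day 25); roofing (finishes day 15). Taking the maximum gives a start of day 25, and it finishes at 25 + 5 = day 30.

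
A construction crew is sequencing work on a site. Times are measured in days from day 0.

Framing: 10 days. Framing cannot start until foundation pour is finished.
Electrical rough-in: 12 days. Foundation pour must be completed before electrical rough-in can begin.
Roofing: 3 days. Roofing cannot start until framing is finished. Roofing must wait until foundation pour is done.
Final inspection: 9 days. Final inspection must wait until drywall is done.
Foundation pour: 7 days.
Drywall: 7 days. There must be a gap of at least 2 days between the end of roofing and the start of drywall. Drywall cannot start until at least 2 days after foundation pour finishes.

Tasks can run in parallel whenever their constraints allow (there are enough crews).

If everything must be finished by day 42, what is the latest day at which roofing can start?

21

Final inspection has no dependents, so it just needs to finish by day 42. Starting by 42 − 9 = day 33 achieves that.
Drywall has to be done before final inspection (must start by day 33). That means finishing by day 33, i.e. starting by 33 − 7 = day 26.
Roofing feeds into drywall (must start by day 26, minus 2-day gap → day 24); so roofing must finish by day 24 and therefore start by day 21.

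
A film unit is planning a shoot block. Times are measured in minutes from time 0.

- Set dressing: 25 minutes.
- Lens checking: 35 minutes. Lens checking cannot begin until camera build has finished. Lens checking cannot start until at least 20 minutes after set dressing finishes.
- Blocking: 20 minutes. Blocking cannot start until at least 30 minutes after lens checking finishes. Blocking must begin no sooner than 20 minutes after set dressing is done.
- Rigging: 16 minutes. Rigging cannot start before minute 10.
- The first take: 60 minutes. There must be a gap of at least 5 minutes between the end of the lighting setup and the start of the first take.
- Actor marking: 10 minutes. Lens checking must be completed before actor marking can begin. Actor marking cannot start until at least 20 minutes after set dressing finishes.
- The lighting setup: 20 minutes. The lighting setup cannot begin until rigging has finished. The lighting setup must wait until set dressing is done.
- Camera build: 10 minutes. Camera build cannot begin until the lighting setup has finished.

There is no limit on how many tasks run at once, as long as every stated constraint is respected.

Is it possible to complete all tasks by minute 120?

Nothing blocks set dressing, so it runs from minute 0 to minute 25.
Rigging waits on its own release at minute 10, so it starts at minute 10 and finishes at 10 + 16 = minute 26.
The lighting setup has to wait for rigging (finishes minute 26); set dressing (finishes minute 25). The latest of these is minute 26, so the lighting setup runs minute 26 to 26 + 20 = minute 46.
After the lighting setup (finishes minute 46, plus 5-minute gap → minute 51), the first take can start at minute 51 and finishes at minute 111.
Camera build waits on the lighting setup (finishes minute 46), so it starts at minute 46 and finishes at 46 + 10 = minute 56.
Lens checking needs all of camera build (finishes minute 56); set dressing (finishes minute 25, plus 20-minute gap → minute 45). That puts its earliest start at minute 56; it finishes at 56 + 35 = minute 91.
Actor marking needs all of lens checking (finishes minute 91); set dressing (finishes minute 25, plus 20-minute gap → minute 45). That puts its earliest start at minute 91; it finishes at 91 + 10 = minute 101.
For blocking: lens checking (finishes minute 91, plus 30-minute gap → minute 121); set dressing (finishes minute 25, plus 20-minute gap → minute 45). Taking the maximum gives a start of minute 121, and it finishes at 121 + 20 = minute 141.
The earliest everything can be done is minute 141, which is after the deadline of 120, so it is not possible.

No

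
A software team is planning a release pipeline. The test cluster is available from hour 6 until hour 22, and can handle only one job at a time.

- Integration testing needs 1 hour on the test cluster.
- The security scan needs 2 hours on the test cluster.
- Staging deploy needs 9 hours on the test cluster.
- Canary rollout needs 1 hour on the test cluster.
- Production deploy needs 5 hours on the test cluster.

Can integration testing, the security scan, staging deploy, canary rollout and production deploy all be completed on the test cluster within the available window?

The test cluster window is 22 − 6 = 16 hours.
Running back to back, the jobs need 1 + 2 + 9 + 1 + 5 = 18 hours on the test cluster.
Since 18 > 16, they cannot all fit.

No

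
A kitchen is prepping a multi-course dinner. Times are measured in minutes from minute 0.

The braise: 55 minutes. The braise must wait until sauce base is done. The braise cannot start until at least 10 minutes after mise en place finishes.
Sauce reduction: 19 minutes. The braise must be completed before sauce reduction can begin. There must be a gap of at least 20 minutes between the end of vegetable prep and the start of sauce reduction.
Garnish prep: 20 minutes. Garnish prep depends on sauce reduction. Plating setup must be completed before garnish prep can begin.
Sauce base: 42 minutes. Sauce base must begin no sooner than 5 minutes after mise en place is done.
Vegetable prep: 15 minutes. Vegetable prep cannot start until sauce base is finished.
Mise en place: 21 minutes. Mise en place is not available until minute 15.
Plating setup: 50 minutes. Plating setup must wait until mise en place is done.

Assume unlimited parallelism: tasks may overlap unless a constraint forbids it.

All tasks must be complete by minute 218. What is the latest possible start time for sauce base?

82

Garnish prep has no dependents, so it just needs to finish by minute 218. Starting by 218 − 20 = minute 198 achieves that.
Since garnish prep (must start by minute 198) depends on it, sauce reduction must finish by minute 198. Backing off its 19-minute duration gives a latest start of minute 179.
The braise feeds into sauce reduction (must start by minute 179); so the braise must finish by minute 179 and therefore start by minute 124.
Since sauce reduction (must start by minute 179, minus 20-minute gap → minute 159) depends on it, vegetable prep must finish by minute 159. Backing off its 15-minute duration gives a latest start of minute 144.
Sauce base feeds the braise (must start by minute 124); vegetable prep (must start by minute 144). Taking the minimum, sauce base must finish by minute 124 and start by 124 − 42 = minute 82.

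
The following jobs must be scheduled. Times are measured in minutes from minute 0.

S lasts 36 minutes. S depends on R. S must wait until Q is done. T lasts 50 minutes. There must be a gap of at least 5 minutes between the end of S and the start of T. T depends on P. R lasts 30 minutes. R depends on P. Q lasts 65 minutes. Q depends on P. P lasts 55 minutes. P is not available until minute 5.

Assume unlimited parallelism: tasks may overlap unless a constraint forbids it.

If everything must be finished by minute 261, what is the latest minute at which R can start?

140

T must finish by minute 261; it takes 50 minutes, so it must start by 261 − 50 = minute 211.
Since T (must start by minute 211, minus 5-minute gap → minute 206) depends on it, S must finish by minute 206. Backing off its 36-minute duration gives a latest start of minute 170.
R feeds into S (must start by minute 170); so R must finish by minute 170 and therefore start by minute 140.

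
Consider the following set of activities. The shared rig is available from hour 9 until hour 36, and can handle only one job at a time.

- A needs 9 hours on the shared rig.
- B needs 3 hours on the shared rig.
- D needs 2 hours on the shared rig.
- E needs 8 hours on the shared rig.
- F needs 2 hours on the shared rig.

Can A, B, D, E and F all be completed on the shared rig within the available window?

Yes

The shared rig window is 36 − 9 = 27 hours.
Running back to back, the jobs need 9 + 3 + 2 + 8 + 2 = 24 hours on the shared rig.
Since 24 ≤ 27, they fit within the window.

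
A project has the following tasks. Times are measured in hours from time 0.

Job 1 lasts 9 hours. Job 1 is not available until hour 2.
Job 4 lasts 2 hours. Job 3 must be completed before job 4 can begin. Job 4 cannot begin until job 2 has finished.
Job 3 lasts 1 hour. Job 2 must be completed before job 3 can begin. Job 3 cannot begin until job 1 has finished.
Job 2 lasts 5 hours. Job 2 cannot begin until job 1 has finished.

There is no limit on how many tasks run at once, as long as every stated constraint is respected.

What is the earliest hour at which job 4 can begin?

17

Job 1 waits on its own release at hour 2, so it starts at hour 2 and finishes at 2 + 9 = hour 11.
Job 2 cannot begin until job 1 (finishes hour 11). It runs from hour 11 to 11 + 5 = hour 16.
Job 3 needs all of job 2 (finishes hour 16); job 1 (finishes hour 11). That puts its earliest start at hour 16; it finishes at 16 + 1 = hour 17.
Job 4 waits on job 3 (finishes hour 17); job 2 (finishes hour 16). The latest of these is hour 17, which is the earliest job 4 can start.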